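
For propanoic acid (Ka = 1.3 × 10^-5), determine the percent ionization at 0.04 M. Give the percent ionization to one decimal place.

CH3CH2COOH ⇌ CH3CH2COO- + H+; let x = [H+] at equilibrium.
x ≈ √(Ka·C₀) = √(1.3 × 10^-5 × 0.04) = 7.21 × 10^-4 M
% ionization = x/C₀ × 100% = 7.21 × 10^-4/0.04 × 100% = 1.8%

1.8%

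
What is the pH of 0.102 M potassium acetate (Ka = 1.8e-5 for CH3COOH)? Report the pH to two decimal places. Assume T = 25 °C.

pH = 8.88

CH3COO- is the conjugate base of the weak acid CH3COOH.
Kb = Kw/Ka = 1.0×10^-14 / 1.8 × 10^-5 = 5.56 × 10^-10
From the ICE table, Kb = [OH-]²/(0.102 − [OH-]) = 5.56 × 10^-10.
Since Kb ≪ C₀, [OH-] ≈ √(Kb·C₀) = 7.53 × 10^-6 M.
pOH = 5.12, so pH = 14.00 − pOH = 8.88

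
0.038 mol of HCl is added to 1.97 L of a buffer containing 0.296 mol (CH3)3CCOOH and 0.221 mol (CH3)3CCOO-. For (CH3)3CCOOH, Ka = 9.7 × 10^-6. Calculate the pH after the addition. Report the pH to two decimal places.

pH = 4.75

After neutralization: n((CH3)3CCOOH) = 0.334 mol, n((CH3)3CCOO-) = 0.183 mol.
pKa = −log(9.7 × 10^-6) = 5.013
Henderson–Hasselbalch with mole ratio 0.183/0.334: pH = 5.013 + (-0.261)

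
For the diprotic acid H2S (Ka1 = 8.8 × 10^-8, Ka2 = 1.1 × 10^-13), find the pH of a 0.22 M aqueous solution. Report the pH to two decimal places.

Ka1 ≫ Ka2, so treat the first dissociation as the only significant source of H+.
Ka1 = x²/(0.22 − x) = 8.8 × 10^-8
x ≈ √(8.8 × 10^-8 × 0.22) = 1.39 × 10^-4 M
pH = −log(1.39 × 10^-4) = 3.86

pH = 3.86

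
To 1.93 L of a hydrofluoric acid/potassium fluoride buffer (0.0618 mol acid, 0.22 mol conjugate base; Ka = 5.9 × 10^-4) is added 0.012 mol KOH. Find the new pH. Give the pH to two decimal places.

pH = 3.90

After neutralization: n(HF) = 0.0498 mol, n(F-) = 0.232 mol.
pKa = −log(5.9 × 10^-4) = 3.229
Henderson–Hasselbalch with mole ratio 0.232/0.0498: pH = 3.229 + (+0.668)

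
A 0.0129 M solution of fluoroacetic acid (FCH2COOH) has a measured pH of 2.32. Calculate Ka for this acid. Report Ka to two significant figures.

[H+] = 10^(-2.32) = 4.79 × 10^-3 M
At equilibrium [HA] = 0.0129 − 4.79 × 10^-3 = 8.11 × 10^-3 M
Ka = [H+][A-]/[HA] = (4.79 × 10^-3)² / 8.11 × 10^-3 = 2.8 × 10^-3

Ka = 2.8 × 10^-3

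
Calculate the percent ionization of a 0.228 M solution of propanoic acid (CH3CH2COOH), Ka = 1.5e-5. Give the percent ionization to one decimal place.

0.8%

CH3CH2COOH ⇌ CH3CH2COO- + H+; let x = [H+] at equilibrium.
x ≈ √(Ka·C₀) = √(1.5 × 10^-5 × 0.228) = 1.85 × 10^-3 M
Fraction ionized = 1.85 × 10^-3 / 0.228 = 0.0081 → 0.8%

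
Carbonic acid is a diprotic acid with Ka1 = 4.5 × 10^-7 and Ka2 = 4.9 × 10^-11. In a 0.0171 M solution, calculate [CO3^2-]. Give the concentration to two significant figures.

First ionization gives [H+] ≈ [HCO3-] = 8.77 × 10^-5 M.
Second step: Ka2 = [H+][CO3^2-]/[HCO3-] ≈ [CO3^2-] (since [H+] ≈ [HCO3-]).
So [CO3^2-] ≈ Ka2.

4.9 × 10^-11 M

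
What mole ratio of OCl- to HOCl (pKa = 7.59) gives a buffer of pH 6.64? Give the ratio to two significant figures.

pH = pKa + log(r) ⇒ log(r) = 6.64 − 7.59 = -0.95
r = [OCl-]/[HOCl] = 10^(-0.95) = 0.112

ratio = 0.11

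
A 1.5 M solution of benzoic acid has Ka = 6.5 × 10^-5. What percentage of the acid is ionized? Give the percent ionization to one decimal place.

0.7%

C6H5COOH ⇌ C6H5COO- + H+; let x = [H+] at equilibrium.
x ≈ √(Ka·C₀) = √(6.5 × 10^-5 × 1.5) = 9.87 × 10^-3 M
% ionization = x/C₀ × 100% = 9.87 × 10^-3/1.5 × 100% = 0.7%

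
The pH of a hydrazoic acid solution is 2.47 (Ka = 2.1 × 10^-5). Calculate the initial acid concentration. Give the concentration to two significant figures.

C₀ = 5.5 × 10^-1 M

[H+] = 10^(-2.47) = 3.39 × 10^-3 M = x
Ka = x²/(C₀ − x) ⇒ C₀ = x + x²/Ka
C₀ = 3.39 × 10^-3 + (3.39 × 10^-3)²/(2.1 × 10^-5) = 5.51 × 10^-1 M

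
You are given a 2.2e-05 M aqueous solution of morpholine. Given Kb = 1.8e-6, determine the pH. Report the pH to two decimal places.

pH = 8.74

C4H8ONH + H2O ⇌ C4H8ONH2+ + OH-
Let x = [OH-] at equilibrium. Kb = x²/(2.2e-05 − x).
Here C₀/Kb ≈ 12.2, so the small-x approximation fails. Use the quadratic:
x = [−1.8e-06 + √(1.8e-06² + 1.58e-10)]/2 = 5.46 × 10^-6 M
pOH = 5.26, so pH = 14.00 − pOH = 8.74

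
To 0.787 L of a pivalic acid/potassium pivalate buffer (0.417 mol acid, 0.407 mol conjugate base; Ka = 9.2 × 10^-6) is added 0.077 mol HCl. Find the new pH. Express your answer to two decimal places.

pH = 4.86

After neutralization: n((CH3)3CCOOH) = 0.494 mol, n((CH3)3CCOO-) = 0.33 mol.
pKa = −log(9.2 × 10^-6) = 5.036
pH = pKa + log(n_(CH3)3CCOO-/n_(CH3)3CCOOH) = 5.036 + log(0.33/0.494) = 5.036 + (-0.175)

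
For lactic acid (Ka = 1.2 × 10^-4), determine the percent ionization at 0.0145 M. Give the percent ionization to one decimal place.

8.7%

CH3CH(OH)COOH ⇌ CH3CH(OH)COO- + H+; let x = [H+] at equilibrium.
Solve x² + 0.00012x − 1.74e-06 = 0 → x = 1.26 × 10^-3 M
Fraction ionized = 1.26 × 10^-3 / 0.0145 = 0.0869 → 8.7%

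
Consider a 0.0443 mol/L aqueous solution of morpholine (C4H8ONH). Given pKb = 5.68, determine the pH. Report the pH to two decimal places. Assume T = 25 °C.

C4H8ONH + H2O ⇌ C4H8ONH2+ + OH-
Kb = 10^(−5.68) = 2.09 × 10^-6
Kb = [OH-]²/(0.0443 − [OH-]) = 2.09 × 10^-6
Assume [OH-] ≪ 0.0443: [OH-] ≈ √(2.09 × 10^-6 × 0.0443) = 3.04 × 10^-4 M
Check: 0.69% ionized — well under 5%, approximation valid.
pOH = −log(3.04 × 10^-4) = 3.52; pH = 14.00 − 3.52 = 10.48

pH = 10.48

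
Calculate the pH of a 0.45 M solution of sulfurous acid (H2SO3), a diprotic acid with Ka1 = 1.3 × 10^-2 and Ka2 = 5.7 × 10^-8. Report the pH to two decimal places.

Since Ka1 ≫ Ka2, the first ionization dominates [H+].
Ka1 = x²/(0.45 − x) = 1.3 × 10^-2
Solving the quadratic: x = (−Ka1 + √(Ka1² + 4·Ka1·C₀))/2 = 7.03 × 10^-2 M
pH = −log(7.03 × 10^-2) = 1.15

pH = 1.15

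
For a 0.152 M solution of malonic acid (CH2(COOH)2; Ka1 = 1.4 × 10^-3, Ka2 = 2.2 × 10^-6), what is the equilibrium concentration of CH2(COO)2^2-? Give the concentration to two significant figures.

First ionization gives [H+] ≈ [CH2(COOH)COO-] = 1.39 × 10^-2 M.
Second step: Ka2 = [H+][CH2(COO)2^2-]/[CH2(COOH)COO-] ≈ [CH2(COO)2^2-] (since [H+] ≈ [CH2(COOH)COO-]).
So [CH2(COO)2^2-] ≈ Ka2.

2.2 × 10^-6 M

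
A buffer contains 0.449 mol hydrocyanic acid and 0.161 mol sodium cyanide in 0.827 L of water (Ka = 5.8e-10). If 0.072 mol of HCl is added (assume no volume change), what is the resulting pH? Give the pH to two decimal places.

pH = 8.47

After neutralization: n(HCN) = 0.521 mol, n(CN-) = 0.089 mol.
pKa = −log(5.8 × 10^-10) = 9.237
pH = pKa + log(n_CN-/n_HCN) = 9.237 + log(0.089/0.521) = 9.237 + (-0.767)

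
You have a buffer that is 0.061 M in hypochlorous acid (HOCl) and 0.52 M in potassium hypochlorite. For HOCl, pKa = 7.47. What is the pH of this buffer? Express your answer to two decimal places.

pH = 8.40

pH = pKa + log([A⁻]/[HA]) = 7.47 + log(0.52/0.061)
pH = 7.47 + (+0.931) = 8.40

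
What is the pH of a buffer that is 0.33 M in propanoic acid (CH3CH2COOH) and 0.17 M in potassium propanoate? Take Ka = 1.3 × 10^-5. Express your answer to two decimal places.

pKa = −log(1.3 × 10^-5) = 4.886
pH = pKa + log([A⁻]/[HA]) = 4.886 + log(0.17/0.33)
pH = 4.886 + (-0.288) = 4.60

pH = 4.60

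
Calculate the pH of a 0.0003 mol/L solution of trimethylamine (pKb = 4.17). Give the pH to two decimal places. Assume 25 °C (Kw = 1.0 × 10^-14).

(CH3)3N + H2O ⇌ (CH3)3NH+ + OH-
Kb = 10^(−4.17) = 6.76 × 10^-5
Kb = [OH-]²/(0.0003 − [OH-]) = 6.76 × 10^-5
[OH-] is not negligible relative to C₀; solve [OH-]² + 6.76e-05·[OH-] − 2.03e-08 = 0.
[OH-] = (−Kb + √(Kb² + 4·Kb·C₀))/2 = 1.13 × 10^-4 M
pOH = 3.95, so pH = 14.00 − pOH = 10.05

pH = 10.05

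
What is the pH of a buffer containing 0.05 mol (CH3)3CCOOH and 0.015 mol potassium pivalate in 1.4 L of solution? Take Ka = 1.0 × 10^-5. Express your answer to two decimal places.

pH = 4.48

pKa = −log(1.0 × 10^-5) = 5.000
Henderson–Hasselbalch: pH = pKa + log([(CH3)3CCOO-]/[(CH3)3CCOOH]) = 5.000 + log(0.015/0.05)
pH = 5.000 + (-0.523) = 4.48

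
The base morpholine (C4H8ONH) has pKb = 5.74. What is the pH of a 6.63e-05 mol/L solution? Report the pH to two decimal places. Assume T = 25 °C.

C4H8ONH + H2O ⇌ C4H8ONH2+ + OH-
Kb = 10^(−5.74) = 1.82 × 10^-6
Kb = [OH-]²/(6.63e-05 − [OH-]) = 1.82 × 10^-6
The 5% rule fails; solving [OH-]² + Kb·[OH-] − Kb·C₀ = 0 exactly:
[OH-] = (−Kb + √(Kb² + 4·Kb·C₀))/2 = 1.01 × 10^-5 M
pOH = −log(1.01 × 10^-5) = 5.00; pH = 14.00 − 5.00 = 9.00

pH = 9.00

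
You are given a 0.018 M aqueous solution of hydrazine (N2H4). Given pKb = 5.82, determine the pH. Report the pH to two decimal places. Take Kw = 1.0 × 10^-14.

pH = 10.22

N2H4 + H2O ⇌ N2H5+ + OH-
Kb = 10^(−5.82) = 1.51 × 10^-6
From the ICE table, Kb = [OH-]²/(0.018 − [OH-]) = 1.51 × 10^-6.
Since Kb ≪ C₀, [OH-] ≈ √(Kb·C₀) = 1.65 × 10^-4 M.
([OH-]/C₀ = 0.92% < 5%, so the approximation holds.)
pOH = −log(1.65 × 10^-4) = 3.78; pH = 14.00 − 3.78 = 10.22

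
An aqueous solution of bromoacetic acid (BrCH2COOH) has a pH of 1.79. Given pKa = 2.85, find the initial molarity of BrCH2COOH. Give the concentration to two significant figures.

C₀ = 2.0 × 10^-1 M

[H+] = 10^(-1.79) = 1.62 × 10^-2 M = x
Ka = 10^(−2.85) = 1.41 × 10^-3
Ka = x²/(C₀ − x) ⇒ C₀ = x + x²/Ka
C₀ = 1.62 × 10^-2 + (1.62 × 10^-2)²/(1.41 × 10^-3) = 2.02 × 10^-1 M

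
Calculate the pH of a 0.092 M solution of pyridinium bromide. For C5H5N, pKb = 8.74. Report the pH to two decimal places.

C5H5NH+ is the conjugate acid of the weak base C5H5N.
Kb = 10^(−8.74) = 1.82 × 10^-9
Ka = Kw/Kb = 1.0×10^-14 / 1.82 × 10^-9 = 5.49 × 10^-6
From the ICE table, Ka = x²/(0.092 − x) = 5.49 × 10^-6.
Neglecting x in the denominator: x = √(5.49 × 10^-6 × 0.092) = 7.11 × 10^-4 M
pH = −log[H+] = −log(7.11 × 10^-4) = 3.15

pH = 3.15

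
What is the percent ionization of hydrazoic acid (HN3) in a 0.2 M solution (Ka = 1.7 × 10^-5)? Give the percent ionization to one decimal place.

0.9%

HN3 ⇌ N3- + H+; let x = [H+] at equilibrium.
x ≈ √(Ka·C₀) = √(1.7 × 10^-5 × 0.2) = 1.84 × 10^-3 M
% ionization = x/C₀ × 100% = 1.84 × 10^-3/0.2 × 100% = 0.9%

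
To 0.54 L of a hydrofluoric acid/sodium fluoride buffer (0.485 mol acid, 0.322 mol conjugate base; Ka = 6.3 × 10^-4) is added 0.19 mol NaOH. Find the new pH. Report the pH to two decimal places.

After neutralization: n(HF) = 0.295 mol, n(F-) = 0.512 mol.
pKa = −log(6.3 × 10^-4) = 3.201
Henderson–Hasselbalch with mole ratio 0.512/0.295: pH = 3.201 + (+0.239)

pH = 3.44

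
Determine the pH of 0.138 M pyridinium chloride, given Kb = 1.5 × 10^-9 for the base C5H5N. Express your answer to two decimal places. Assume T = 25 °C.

pH = 3.02

C5H5NH+ is the conjugate acid of the weak base C5H5N.
Ka = Kw/Kb = 1.0×10^-14 / 1.5 × 10^-9 = 6.67 × 10^-6
Let x = [H+] at equilibrium. Ka = x²/(0.138 − x).
Since Ka ≪ C₀, x ≈ √(Ka·C₀) = 9.59 × 10^-4 M.
pH = −log[H+] = −log(9.59 × 10^-4) = 3.02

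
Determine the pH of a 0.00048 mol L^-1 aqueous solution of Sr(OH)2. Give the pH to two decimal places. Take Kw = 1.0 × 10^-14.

Sr(OH)2 is a strong base (each formula unit releases 2 OH-); [OH-] = 0.00096 M.
pOH = -log(0.00096) = 3.02
pH = 14.00 - 3.02 = 10.98

pH = 10.98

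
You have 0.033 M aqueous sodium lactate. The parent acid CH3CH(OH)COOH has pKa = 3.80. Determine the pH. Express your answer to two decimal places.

pH = 8.16

CH3CH(OH)COO- is the conjugate base of the weak acid CH3CH(OH)COOH.
Ka = 10^(−3.80) = 1.58 × 10^-4
Kb = Kw/Ka = 1.0×10^-14 / 1.58 × 10^-4 = 6.33 × 10^-11
Kb = x²/(0.033 − x) = 6.33 × 10^-11
Assume x ≪ 0.033: x ≈ √(6.33 × 10^-11 × 0.033) = 1.45 × 10^-6 M
pOH = 5.84, so pH = 14.00 − pOH = 8.16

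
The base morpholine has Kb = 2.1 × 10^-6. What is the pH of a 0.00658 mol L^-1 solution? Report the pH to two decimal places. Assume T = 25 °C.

C4H8ONH + H2O ⇌ C4H8ONH2+ + OH-
Kb = [OH-]²/(0.00658 − [OH-]) = 2.1 × 10^-6
Neglecting [OH-] in the denominator: [OH-] = √(2.1 × 10^-6 × 0.00658) = 1.18 × 10^-4 M
Check: 1.8% ionized — well under 5%, approximation valid.
pOH = −log(1.18 × 10^-4) = 3.93; pH = 14.00 − 3.93 = 10.07

pH = 10.07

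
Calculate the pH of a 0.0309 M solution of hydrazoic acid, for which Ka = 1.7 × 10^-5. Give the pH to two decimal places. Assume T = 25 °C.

pH = 3.14

HN3 ⇌ N3- + H+
From the ICE table, Ka = [H+]²/(0.0309 − [H+]) = 1.7 × 10^-5.
Neglecting [H+] in the denominator: [H+] = √(1.7 × 10^-5 × 0.0309) = 7.25 × 10^-4 M
pH = −log[H+] = −log(7.25 × 10^-4) = 3.14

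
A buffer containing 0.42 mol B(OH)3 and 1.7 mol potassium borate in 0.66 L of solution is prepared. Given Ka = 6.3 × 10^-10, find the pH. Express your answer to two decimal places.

pH = 9.81

pKa = −log(6.3 × 10^-10) = 9.201
Using pH = pKa + log([base]/[acid]) with [base]/[acid] = 1.7/0.42:
pH = 9.201 + (+0.607) = 9.81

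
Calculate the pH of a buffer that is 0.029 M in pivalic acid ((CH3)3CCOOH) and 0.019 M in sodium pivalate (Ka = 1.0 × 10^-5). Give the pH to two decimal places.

pKa = −log(1.0 × 10^-5) = 5.000
Using pH = pKa + log([base]/[acid]) with [base]/[acid] = 0.019/0.029:
pH = 5.000 + (-0.184) = 4.82

pH = 4.82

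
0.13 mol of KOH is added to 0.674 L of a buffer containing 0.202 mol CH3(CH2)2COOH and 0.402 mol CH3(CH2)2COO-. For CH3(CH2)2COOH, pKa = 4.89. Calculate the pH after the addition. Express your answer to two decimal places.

OH- converts CH3(CH2)2COOH to CH3(CH2)2COO-: CH3(CH2)2COOH → 0.072 mol, CH3(CH2)2COO- → 0.532 mol.
Henderson–Hasselbalch with mole ratio 0.532/0.072: pH = 4.89 + (+0.869)

pH = 5.76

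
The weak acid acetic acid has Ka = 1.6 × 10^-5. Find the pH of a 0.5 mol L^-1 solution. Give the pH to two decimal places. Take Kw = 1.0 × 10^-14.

pH = 2.55

CH3COOH ⇌ CH3COO- + H+
From the ICE table, Ka = [H+]²/(0.5 − [H+]) = 1.6 × 10^-5.
Neglecting [H+] in the denominator: [H+] = √(1.6 × 10^-5 × 0.5) = 2.83 × 10^-3 M
pH = −log(2.83 × 10^-3) = 2.55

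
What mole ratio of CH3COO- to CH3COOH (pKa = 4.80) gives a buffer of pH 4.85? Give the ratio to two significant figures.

pH = pKa + log(r) ⇒ log(r) = 4.85 − 4.80 = +0.05
r = [CH3COO-]/[CH3COOH] = 10^(+0.05) = 1.12

ratio = 1.1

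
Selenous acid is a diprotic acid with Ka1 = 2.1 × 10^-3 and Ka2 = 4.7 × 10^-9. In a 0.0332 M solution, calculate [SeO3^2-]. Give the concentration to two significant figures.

First ionization gives [H+] ≈ [HSeO3-] = 7.37 × 10^-3 M.
Second step: Ka2 = [H+][SeO3^2-]/[HSeO3-] ≈ [SeO3^2-] (since [H+] ≈ [HSeO3-]).
So [SeO3^2-] ≈ Ka2.

4.7 × 10^-9 M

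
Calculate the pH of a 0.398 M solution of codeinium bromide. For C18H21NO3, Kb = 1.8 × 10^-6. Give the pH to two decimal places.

pH = 4.33

C18H22NO3+ is the conjugate acid of the weak base C18H21NO3.
Ka = Kw/Kb = 1.0×10^-14 / 1.8 × 10^-6 = 5.56 × 10^-9
Let x = [H+] at equilibrium. Ka = x²/(0.398 − x).
Neglecting x in the denominator: x = √(5.56 × 10^-9 × 0.398) = 4.70 × 10^-5 M
(x/C₀ = 0.012% < 5%, so the approximation holds.)
pH = −log(4.70 × 10^-5) = 4.33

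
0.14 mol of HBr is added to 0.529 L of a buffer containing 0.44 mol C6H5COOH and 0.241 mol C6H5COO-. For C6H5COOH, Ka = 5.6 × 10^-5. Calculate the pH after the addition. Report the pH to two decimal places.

pH = 3.49

After neutralization: n(C6H5COOH) = 0.58 mol, n(C6H5COO-) = 0.101 mol.
pKa = −log(5.6 × 10^-5) = 4.252
Henderson–Hasselbalch with mole ratio 0.101/0.58: pH = 4.252 + (-0.759)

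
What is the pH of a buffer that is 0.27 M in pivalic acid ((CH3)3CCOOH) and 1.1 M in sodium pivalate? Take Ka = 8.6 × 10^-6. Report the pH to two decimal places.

pKa = −log(8.6 × 10^-6) = 5.066
pH = pKa + log([A⁻]/[HA]) = 5.066 + log(1.1/0.27)
pH = 5.066 + (+0.610) = 5.68

pH = 5.68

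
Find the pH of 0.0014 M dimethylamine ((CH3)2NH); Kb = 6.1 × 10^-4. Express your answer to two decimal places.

pH = 10.82

(CH3)2NH + H2O ⇌ (CH3)2NH2+ + OH-
From the ICE table, Kb = [OH-]²/(0.0014 − [OH-]) = 6.1 × 10^-4.
Here C₀/Kb ≈ 2.3, so the small-[OH-] approximation fails. Use the quadratic:
[OH-] = (−Kb + √(Kb² + 4·Kb·C₀))/2 = 6.68 × 10^-4 M
pOH = 3.18, so pH = 14.00 − pOH = 10.82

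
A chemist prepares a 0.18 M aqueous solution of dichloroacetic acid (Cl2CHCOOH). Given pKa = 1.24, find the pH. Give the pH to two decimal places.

pH = 1.11

Cl2CHCOOH ⇌ Cl2CHCOO- + H+
Ka = 10^(−1.24) = 5.75 × 10^-2
From the ICE table, Ka = [H+]²/(0.18 − [H+]) = 5.75 × 10^-2.
Here C₀/Ka ≈ 3.13, so the small-[H+] approximation fails. Use the quadratic:
[H+] = [−0.0575 + √(0.0575² + 0.0414)]/2 = 7.70 × 10^-2 M
pH = −log[H+] = −log(7.70 × 10^-2) = 1.11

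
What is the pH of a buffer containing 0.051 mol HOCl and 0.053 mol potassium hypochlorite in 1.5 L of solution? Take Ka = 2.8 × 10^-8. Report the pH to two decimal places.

pKa = −log(2.8 × 10^-8) = 7.553
Using pH = pKa + log([base]/[acid]) with [base]/[acid] = 0.053/0.051:
pH = 7.553 + (+0.017) = 7.57

pH = 7.57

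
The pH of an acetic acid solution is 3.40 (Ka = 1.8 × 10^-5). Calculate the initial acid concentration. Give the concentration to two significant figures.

[H+] = 10^(-3.40) = 3.98 × 10^-4 M = x
Ka = x²/(C₀ − x) ⇒ C₀ = x + x²/Ka
C₀ = 3.98 × 10^-4 + (3.98 × 10^-4)²/(1.8 × 10^-5) = 9.20 × 10^-3 M

C₀ = 9.2 × 10^-3 M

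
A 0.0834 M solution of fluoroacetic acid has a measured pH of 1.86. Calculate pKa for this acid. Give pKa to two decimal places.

pKa = 2.56

[H+] = 10^(-1.86) = 1.38 × 10^-2 M
At equilibrium [HA] = 0.0834 − 1.38 × 10^-2 = 6.96 × 10^-2 M
Ka = [H+][A-]/[HA] = (1.38 × 10^-2)² / 6.96 × 10^-2 = 2.74 × 10^-3
pKa = -log(2.74 × 10^-3) = 2.56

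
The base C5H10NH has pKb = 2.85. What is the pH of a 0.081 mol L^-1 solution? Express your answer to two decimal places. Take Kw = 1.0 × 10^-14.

pH = 12.00

C5H10NH + H2O ⇌ C5H10NH2+ + OH-
Kb = 10^(−2.85) = 1.41 × 10^-3
Kb = x²/(0.081 − x) = 1.41 × 10^-3
Here C₀/Kb ≈ 57.4, so the small-x approximation fails. Use the quadratic:
x = (−Kb + √(Kb² + 4·Kb·C₀))/2 = 1.00 × 10^-2 M
pOH = −log(1.00 × 10^-2) = 2.00; pH = 14.00 − 2.00 = 12.00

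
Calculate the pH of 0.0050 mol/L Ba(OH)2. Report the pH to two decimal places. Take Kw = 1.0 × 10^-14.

Ba(OH)2 is a strong base (each formula unit releases 2 OH-); [OH-] = 0.01 M.
pOH = -log(0.01) = 2.00
pH = 14.00 - 2.00 = 12.00

pH = 12.00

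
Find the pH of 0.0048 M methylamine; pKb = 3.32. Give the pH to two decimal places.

pH = 11.11

CH3NH2 + H2O ⇌ CH3NH3+ + OH-
Kb = 10^(−3.32) = 4.79 × 10^-4
From the ICE table, Kb = [OH-]²/(0.0048 − [OH-]) = 4.79 × 10^-4.
[OH-] is not negligible relative to C₀; solve [OH-]² + 0.000479·[OH-] − 2.3e-06 = 0.
[OH-] = (−Kb + √(Kb² + 4·Kb·C₀))/2 = 1.30 × 10^-3 M
pOH = 2.89, so pH = 14.00 − pOH = 11.11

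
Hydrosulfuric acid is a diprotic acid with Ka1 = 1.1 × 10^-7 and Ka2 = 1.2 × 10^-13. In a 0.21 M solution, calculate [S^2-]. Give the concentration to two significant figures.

1.2 × 10^-13 M

First ionization gives [H+] ≈ [HS-] = 1.52 × 10^-4 M.
Second step: Ka2 = [H+][S^2-]/[HS-] ≈ [S^2-] (since [H+] ≈ [HS-]).
So [S^2-] ≈ Ka2.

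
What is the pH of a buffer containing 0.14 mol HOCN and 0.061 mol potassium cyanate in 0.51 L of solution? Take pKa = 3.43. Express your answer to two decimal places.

Henderson–Hasselbalch: pH = pKa + log([OCN-]/[HOCN]) = 3.43 + log(0.061/0.14)
pH = 3.43 + (-0.361) = 3.07

pH = 3.07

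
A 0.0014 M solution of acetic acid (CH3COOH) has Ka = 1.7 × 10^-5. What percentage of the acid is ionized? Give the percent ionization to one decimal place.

CH3COOH ⇌ CH3COO- + H+; let x = [H+] at equilibrium.
Solve x² + 1.7e-05x − 2.38e-08 = 0 → x = 1.46 × 10^-4 M
Fraction ionized = 1.46 × 10^-4 / 0.0014 = 0.1043 → 10.4%

10.4%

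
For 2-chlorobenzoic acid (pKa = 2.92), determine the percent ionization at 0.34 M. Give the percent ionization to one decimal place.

ClC6H4COOH ⇌ ClC6H4COO- + H+; let x = [H+] at equilibrium.
Ka = 10^(−2.92) = 1.20 × 10^-3
Ka = x²/(C₀ − x); solving the quadratic gives x = 1.96 × 10^-2 M.
Fraction ionized = 1.96 × 10^-2 / 0.34 = 0.0576 → 5.8%

5.8%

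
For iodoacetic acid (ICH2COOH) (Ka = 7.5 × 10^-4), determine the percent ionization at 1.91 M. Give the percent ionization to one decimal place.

ICH2COOH ⇌ ICH2COO- + H+; let x = [H+] at equilibrium.
x ≈ √(Ka·C₀) = √(7.5 × 10^-4 × 1.91) = 3.78 × 10^-2 M
% ionization = x/C₀ × 100% = 3.78 × 10^-2/1.91 × 100% = 2.0%

2.0%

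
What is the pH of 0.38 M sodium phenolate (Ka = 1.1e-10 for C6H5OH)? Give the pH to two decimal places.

pH = 11.77

C6H5O- is the conjugate base of the weak acid C6H5OH.
Kb = Kw/Ka = 1.0×10^-14 / 1.1 × 10^-10 = 9.09 × 10^-5
Kb = [OH-]²/(0.38 − [OH-]) = 9.09 × 10^-5
Assume [OH-] ≪ 0.38: [OH-] ≈ √(9.09 × 10^-5 × 0.38) = 5.88 × 10^-3 M
([OH-]/C₀ = 1.5% < 5%, so the approximation holds.)
pOH = −log(5.88 × 10^-3) = 2.23; pH = 14.00 − 2.23 = 11.77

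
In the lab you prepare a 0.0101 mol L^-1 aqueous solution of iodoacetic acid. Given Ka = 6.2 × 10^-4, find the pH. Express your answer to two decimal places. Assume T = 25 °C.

ICH2COOH ⇌ ICH2COO- + H+
From the ICE table, Ka = [H+]²/(0.0101 − [H+]) = 6.2 × 10^-4.
The 5% rule fails; solving [H+]² + Ka·[H+] − Ka·C₀ = 0 exactly:
[H+] = (−Ka + √(Ka² + 4·Ka·C₀))/2 = 2.21 × 10^-3 M
pH = −log[H+] = −log(2.21 × 10^-3) = 2.66

pH = 2.66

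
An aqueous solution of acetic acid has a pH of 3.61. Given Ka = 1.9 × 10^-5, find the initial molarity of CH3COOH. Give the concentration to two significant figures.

C₀ = 3.4 × 10^-3 M

[H+] = 10^(-3.61) = 2.45 × 10^-4 M = x
Ka = x²/(C₀ − x) ⇒ C₀ = x + x²/Ka
C₀ = 2.45 × 10^-4 + (2.45 × 10^-4)²/(1.9 × 10^-5) = 3.40 × 10^-3 M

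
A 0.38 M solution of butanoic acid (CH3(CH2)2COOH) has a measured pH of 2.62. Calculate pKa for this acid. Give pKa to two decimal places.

[H+] = 10^(-2.62) = 2.40 × 10^-3 M
At equilibrium [HA] = 0.38 − 2.40 × 10^-3 = 3.78 × 10^-1 M
Ka = [H+][A-]/[HA] = (2.40 × 10^-3)² / 3.78 × 10^-1 = 1.52 × 10^-5
pKa = -log(1.52 × 10^-5) = 4.82

pKa = 4.82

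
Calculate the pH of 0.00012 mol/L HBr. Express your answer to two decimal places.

HBr is a strong acid and dissociates completely, so [H+] = 0.00012 M.
pH = -log(0.00012) = 3.92

pH = 3.92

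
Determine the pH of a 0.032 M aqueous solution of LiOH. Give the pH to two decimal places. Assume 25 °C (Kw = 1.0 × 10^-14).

LiOH is a strong base; [OH-] = 0.032 M.
pOH = -log(0.032) = 1.49
pH = 14.00 - 1.49 = 12.51

pH = 12.51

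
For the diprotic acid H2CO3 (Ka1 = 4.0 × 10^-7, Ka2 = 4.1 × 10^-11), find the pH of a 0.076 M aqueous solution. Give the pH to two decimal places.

pH = 3.76

Ka1 ≫ Ka2, so treat the first dissociation as the only significant source of H+.
Ka1 = x²/(0.076 − x) = 4.0 × 10^-7
x ≈ √(4.0 × 10^-7 × 0.076) = 1.74 × 10^-4 M
pH = −log(1.74 × 10^-4) = 3.76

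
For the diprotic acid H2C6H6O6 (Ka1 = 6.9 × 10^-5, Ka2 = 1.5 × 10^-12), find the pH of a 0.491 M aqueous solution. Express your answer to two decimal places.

pH = 2.24

Ka1 ≫ Ka2, so treat the first dissociation as the only significant source of H+.
Ka1 = x²/(0.491 − x) = 6.9 × 10^-5
x ≈ √(6.9 × 10^-5 × 0.491) = 5.82 × 10^-3 M
pH = −log(5.82 × 10^-3) = 2.24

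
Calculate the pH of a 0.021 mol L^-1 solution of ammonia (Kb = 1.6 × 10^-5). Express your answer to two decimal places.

NH3 + H2O ⇌ NH4+ + OH-
Kb = x²/(0.021 − x) = 1.6 × 10^-5
Since Kb ≪ C₀, x ≈ √(Kb·C₀) = 5.80 × 10^-4 M.
Check: 2.8% ionized — well under 5%, approximation valid.
pOH = 3.24, so pH = 14.00 − pOH = 10.76

pH = 10.76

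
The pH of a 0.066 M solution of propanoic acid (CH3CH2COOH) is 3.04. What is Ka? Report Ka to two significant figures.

Ka = 1.3 × 10^-5

[H+] = 10^(-3.04) = 9.12 × 10^-4 M
At equilibrium [HA] = 0.066 − 9.12 × 10^-4 = 6.51 × 10^-2 M
Ka = [H+][A-]/[HA] = (9.12 × 10^-4)² / 6.51 × 10^-2 = 1.3 × 10^-5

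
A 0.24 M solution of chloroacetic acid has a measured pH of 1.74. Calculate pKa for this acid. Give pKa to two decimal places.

[H+] = 10^(-1.74) = 1.82 × 10^-2 M
At equilibrium [HA] = 0.24 − 1.82 × 10^-2 = 2.22 × 10^-1 M
Ka = [H+][A-]/[HA] = (1.82 × 10^-2)² / 2.22 × 10^-1 = 1.49 × 10^-3
pKa = -log(1.49 × 10^-3) = 2.83

pKa = 2.83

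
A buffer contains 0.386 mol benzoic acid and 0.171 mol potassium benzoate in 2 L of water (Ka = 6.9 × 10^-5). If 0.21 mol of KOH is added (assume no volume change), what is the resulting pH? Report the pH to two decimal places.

After neutralization: n(C6H5COOH) = 0.176 mol, n(C6H5COO-) = 0.381 mol.
pKa = −log(6.9 × 10^-5) = 4.161
Henderson–Hasselbalch with mole ratio 0.381/0.176: pH = 4.161 + (+0.335)

pH = 4.50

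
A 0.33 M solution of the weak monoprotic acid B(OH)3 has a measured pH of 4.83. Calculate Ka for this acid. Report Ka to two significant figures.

Ka = 6.6 × 10^-10

[H+] = 10^(-4.83) = 1.48 × 10^-5 M
At equilibrium [HA] = 0.33 − 1.48 × 10^-5 = 3.30 × 10^-1 M
Ka = [H+][A-]/[HA] = (1.48 × 10^-5)² / 3.30 × 10^-1 = 6.6 × 10^-10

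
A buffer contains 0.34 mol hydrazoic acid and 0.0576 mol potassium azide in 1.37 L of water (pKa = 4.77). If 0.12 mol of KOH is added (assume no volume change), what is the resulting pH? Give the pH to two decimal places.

After neutralization: n(HN3) = 0.22 mol, n(N3-) = 0.178 mol.
Henderson–Hasselbalch with mole ratio 0.178/0.22: pH = 4.77 + (-0.092)

pH = 4.68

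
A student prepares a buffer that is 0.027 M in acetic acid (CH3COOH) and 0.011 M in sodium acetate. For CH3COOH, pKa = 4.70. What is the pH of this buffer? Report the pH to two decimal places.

pH = 4.31

Using pH = pKa + log([base]/[acid]) with [base]/[acid] = 0.011/0.027:
pH = 4.70 + (-0.390) = 4.31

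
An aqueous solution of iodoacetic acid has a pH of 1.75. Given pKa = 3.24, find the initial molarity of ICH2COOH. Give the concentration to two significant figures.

[H+] = 10^(-1.75) = 1.78 × 10^-2 M = x
Ka = 10^(−3.24) = 5.75 × 10^-4
Ka = x²/(C₀ − x) ⇒ C₀ = x + x²/Ka
C₀ = 1.78 × 10^-2 + (1.78 × 10^-2)²/(5.75 × 10^-4) = 5.69 × 10^-1 M

C₀ = 5.7 × 10^-1 M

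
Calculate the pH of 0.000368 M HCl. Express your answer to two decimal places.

HCl is a strong acid and dissociates completely, so [H+] = 0.000368 M.
pH = -log(0.000368) = 3.43

pH = 3.43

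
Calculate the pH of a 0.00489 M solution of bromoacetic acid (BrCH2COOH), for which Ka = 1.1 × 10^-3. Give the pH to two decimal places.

pH = 2.74

BrCH2COOH ⇌ BrCH2COO- + H+
Ka = [H+]²/(0.00489 − [H+]) = 1.1 × 10^-3
[H+] is not negligible relative to C₀; solve [H+]² + 0.0011·[H+] − 5.38e-06 = 0.
[H+] = (−Ka + √(Ka² + 4·Ka·C₀))/2 = 1.83 × 10^-3 M
pH = −log(1.83 × 10^-3) = 2.74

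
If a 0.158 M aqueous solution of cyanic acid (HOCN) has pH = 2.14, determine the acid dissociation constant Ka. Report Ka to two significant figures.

Ka = 3.5 × 10^-4

[H+] = 10^(-2.14) = 7.24 × 10^-3 M
At equilibrium [HA] = 0.158 − 7.24 × 10^-3 = 1.51 × 10^-1 M
Ka = [H+][A-]/[HA] = (7.24 × 10^-3)² / 1.51 × 10^-1 = 3.5 × 10^-4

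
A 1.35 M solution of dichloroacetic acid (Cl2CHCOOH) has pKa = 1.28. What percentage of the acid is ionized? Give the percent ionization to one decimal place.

Cl2CHCOOH ⇌ Cl2CHCOO- + H+; let x = [H+] at equilibrium.
Ka = 10^(−1.28) = 5.25 × 10^-2
Ka = x²/(C₀ − x); solving the quadratic gives x = 2.41 × 10^-1 M.
% ionization = x/C₀ × 100% = 2.41 × 10^-1/1.35 × 100% = 17.9%

17.9%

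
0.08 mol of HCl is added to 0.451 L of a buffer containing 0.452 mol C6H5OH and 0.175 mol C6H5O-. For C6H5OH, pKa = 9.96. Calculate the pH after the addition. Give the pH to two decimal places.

Added H+ converts C6H5O- to C6H5OH: C6H5OH → 0.532 mol, C6H5O- → 0.095 mol.
Henderson–Hasselbalch with mole ratio 0.095/0.532: pH = 9.96 + (-0.748)

pH = 9.21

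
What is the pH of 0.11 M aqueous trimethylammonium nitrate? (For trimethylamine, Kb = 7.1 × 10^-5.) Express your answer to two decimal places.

(CH3)3NH+ is the conjugate acid of the weak base (CH3)3N.
Ka = Kw/Kb = 1.0×10^-14 / 7.1 × 10^-5 = 1.41 × 10^-10
From the ICE table, Ka = [H+]²/(0.11 − [H+]) = 1.41 × 10^-10.
Assume [H+] ≪ 0.11: [H+] ≈ √(1.41 × 10^-10 × 0.11) = 3.94 × 10^-6 M
pH = −log[H+] = −log(3.94 × 10^-6) = 5.40

pH = 5.40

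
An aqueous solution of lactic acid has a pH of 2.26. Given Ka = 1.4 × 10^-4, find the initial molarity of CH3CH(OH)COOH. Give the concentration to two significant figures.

C₀ = 2.2 × 10^-1 M

[H+] = 10^(-2.26) = 5.50 × 10^-3 M = x
Ka = x²/(C₀ − x) ⇒ C₀ = x + x²/Ka
C₀ = 5.50 × 10^-3 + (5.50 × 10^-3)²/(1.4 × 10^-4) = 2.22 × 10^-1 M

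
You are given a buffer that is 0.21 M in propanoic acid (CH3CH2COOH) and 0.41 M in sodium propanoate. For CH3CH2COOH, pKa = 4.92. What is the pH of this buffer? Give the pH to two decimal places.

pH = 5.21

Using pH = pKa + log([base]/[acid]) with [base]/[acid] = 0.41/0.21:
pH = 4.92 + (+0.291) = 5.21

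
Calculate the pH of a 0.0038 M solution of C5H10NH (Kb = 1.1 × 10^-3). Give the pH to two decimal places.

C5H10NH + H2O ⇌ C5H10NH2+ + OH-
Let x = [OH-] at equilibrium. Kb = x²/(0.0038 − x).
The 5% rule fails; solving x² + Kb·x − Kb·C₀ = 0 exactly:
x = [−0.0011 + √(0.0011² + 1.67e-05)]/2 = 1.57 × 10^-3 M
pOH = 2.80, so pH = 14.00 − pOH = 11.20

pH = 11.20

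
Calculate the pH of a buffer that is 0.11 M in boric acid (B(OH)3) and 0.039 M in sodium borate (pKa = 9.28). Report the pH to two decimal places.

Henderson–Hasselbalch: pH = pKa + log([B(OH)4-]/[B(OH)3]) = 9.28 + log(0.039/0.11)
pH = 9.28 + (-0.450) = 8.83

pH = 8.83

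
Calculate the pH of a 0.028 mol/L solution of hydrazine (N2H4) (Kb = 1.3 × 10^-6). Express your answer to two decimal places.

N2H4 + H2O ⇌ N2H5+ + OH-
From the ICE table, Kb = x²/(0.028 − x) = 1.3 × 10^-6.
Neglecting x in the denominator: x = √(1.3 × 10^-6 × 0.028) = 1.91 × 10^-4 M
pOH = 3.72, so pH = 14.00 − pOH = 10.28

pH = 10.28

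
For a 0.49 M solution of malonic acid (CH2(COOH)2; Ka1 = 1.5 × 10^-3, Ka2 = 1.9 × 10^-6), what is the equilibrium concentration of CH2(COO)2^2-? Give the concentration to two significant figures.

1.9 × 10^-6 M

First ionization gives [H+] ≈ [CH2(COOH)COO-] = 2.64 × 10^-2 M.
Second step: Ka2 = [H+][CH2(COO)2^2-]/[CH2(COOH)COO-] ≈ [CH2(COO)2^2-] (since [H+] ≈ [CH2(COOH)COO-]).
So [CH2(COO)2^2-] ≈ Ka2.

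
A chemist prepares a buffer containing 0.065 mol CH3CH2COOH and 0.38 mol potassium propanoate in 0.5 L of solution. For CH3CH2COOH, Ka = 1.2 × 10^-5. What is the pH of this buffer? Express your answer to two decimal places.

pH = 5.69

pKa = −log(1.2 × 10^-5) = 4.921
Henderson–Hasselbalch: pH = pKa + log([CH3CH2COO-]/[CH3CH2COOH]) = 4.921 + log(0.38/0.065)
pH = 4.921 + (+0.767) = 5.69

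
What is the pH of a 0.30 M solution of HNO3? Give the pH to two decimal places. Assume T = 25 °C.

HNO3 is a strong acid and dissociates completely, so [H+] = 0.30 M.
pH = -log(0.3) = 0.52

pH = 0.52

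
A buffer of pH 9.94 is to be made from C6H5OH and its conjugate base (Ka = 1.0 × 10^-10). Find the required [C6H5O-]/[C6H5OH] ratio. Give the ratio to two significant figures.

pKa = -log(1.0 × 10^-10) = 10.000
pH = pKa + log(r) ⇒ log(r) = 9.94 − 10.000 = -0.060
r = [C6H5O-]/[C6H5OH] = 10^(-0.060) = 0.871

ratio = 0.87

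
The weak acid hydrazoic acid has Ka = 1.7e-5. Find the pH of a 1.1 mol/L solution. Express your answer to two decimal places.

pH = 2.36

HN3 ⇌ N3- + H+
Ka = [H+]²/(1.1 − [H+]) = 1.7 × 10^-5
Neglecting [H+] in the denominator: [H+] = √(1.7 × 10^-5 × 1.1) = 4.32 × 10^-3 M
([H+]/C₀ = 0.39% < 5%, so the approximation holds.)
pH = −log[H+] = −log(4.32 × 10^-3) = 2.36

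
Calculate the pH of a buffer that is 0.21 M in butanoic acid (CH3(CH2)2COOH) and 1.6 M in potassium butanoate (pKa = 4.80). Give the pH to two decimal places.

pH = pKa + log([A⁻]/[HA]) = 4.80 + log(1.6/0.21)
pH = 4.80 + (+0.882) = 5.68

pH = 5.68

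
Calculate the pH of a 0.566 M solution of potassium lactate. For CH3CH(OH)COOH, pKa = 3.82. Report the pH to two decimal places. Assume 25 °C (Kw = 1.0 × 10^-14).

pH = 8.79

CH3CH(OH)COO- is the conjugate base of the weak acid CH3CH(OH)COOH.
Ka = 10^(−3.82) = 1.51 × 10^-4
Kb = Kw/Ka = 1.0×10^-14 / 1.51 × 10^-4 = 6.62 × 10^-11
From the ICE table, Kb = [OH-]²/(0.566 − [OH-]) = 6.62 × 10^-11.
Since Kb ≪ C₀, [OH-] ≈ √(Kb·C₀) = 6.12 × 10^-6 M.
([OH-]/C₀ = 0.0011% < 5%, so the approximation holds.)
pOH = −log(6.12 × 10^-6) = 5.21; pH = 14.00 − 5.21 = 8.79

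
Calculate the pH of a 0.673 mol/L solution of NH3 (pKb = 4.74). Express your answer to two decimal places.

pH = 11.54

NH3 + H2O ⇌ NH4+ + OH-
Kb = 10^(−4.74) = 1.82 × 10^-5
Let x = [OH-] at equilibrium. Kb = x²/(0.673 − x).
Assume x ≪ 0.673: x ≈ √(1.82 × 10^-5 × 0.673) = 3.50 × 10^-3 M
(x/C₀ = 0.52% < 5%, so the approximation holds.)
pOH = 2.46, so pH = 14.00 − pOH = 11.54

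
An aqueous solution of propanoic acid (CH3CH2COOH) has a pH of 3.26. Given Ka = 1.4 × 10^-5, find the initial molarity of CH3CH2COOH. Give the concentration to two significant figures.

[H+] = 10^(-3.26) = 5.50 × 10^-4 M = x
Ka = x²/(C₀ − x) ⇒ C₀ = x + x²/Ka
C₀ = 5.50 × 10^-4 + (5.50 × 10^-4)²/(1.4 × 10^-5) = 2.22 × 10^-2 M

C₀ = 2.2 × 10^-2 M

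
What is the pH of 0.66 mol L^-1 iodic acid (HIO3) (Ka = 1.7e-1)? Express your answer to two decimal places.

HIO3 ⇌ IO3- + H+
From the ICE table, Ka = [H+]²/(0.66 − [H+]) = 1.7 × 10^-1.
The 5% rule fails; solving [H+]² + Ka·[H+] − Ka·C₀ = 0 exactly:
[H+] = [−0.17 + √(0.17² + 0.449)]/2 = 2.61 × 10^-1 M
pH = −log[H+] = −log(2.61 × 10^-1) = 0.58

pH = 0.58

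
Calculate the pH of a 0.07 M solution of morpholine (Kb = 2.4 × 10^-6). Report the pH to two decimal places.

C4H8ONH + H2O ⇌ C4H8ONH2+ + OH-
Let x = [OH-] at equilibrium. Kb = x²/(0.07 − x).
Since Kb ≪ C₀, x ≈ √(Kb·C₀) = 4.10 × 10^-4 M.
pOH = 3.39, so pH = 14.00 − pOH = 10.61

pH = 10.61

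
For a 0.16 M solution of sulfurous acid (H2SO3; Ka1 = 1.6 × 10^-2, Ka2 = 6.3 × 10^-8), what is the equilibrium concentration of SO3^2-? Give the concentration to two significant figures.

6.3 × 10^-8 M

First ionization gives [H+] ≈ [HSO3-] = 4.32 × 10^-2 M.
Second step: Ka2 = [H+][SO3^2-]/[HSO3-] ≈ [SO3^2-] (since [H+] ≈ [HSO3-]).
So [SO3^2-] ≈ Ka2.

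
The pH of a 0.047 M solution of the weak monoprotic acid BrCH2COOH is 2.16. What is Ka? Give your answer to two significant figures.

[H+] = 10^(-2.16) = 6.92 × 10^-3 M
At equilibrium [HA] = 0.047 − 6.92 × 10^-3 = 4.01 × 10^-2 M
Ka = [H+][A-]/[HA] = (6.92 × 10^-3)² / 4.01 × 10^-2 = 1.2 × 10^-3

Ka = 1.2 × 10^-3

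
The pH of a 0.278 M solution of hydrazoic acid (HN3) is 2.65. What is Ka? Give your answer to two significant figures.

[H+] = 10^(-2.65) = 2.24 × 10^-3 M
At equilibrium [HA] = 0.278 − 2.24 × 10^-3 = 2.76 × 10^-1 M
Ka = [H+][A-]/[HA] = (2.24 × 10^-3)² / 2.76 × 10^-1 = 1.8 × 10^-5

Ka = 1.8 × 10^-5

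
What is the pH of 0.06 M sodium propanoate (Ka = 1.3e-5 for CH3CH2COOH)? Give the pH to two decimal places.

pH = 8.83

CH3CH2COO- is the conjugate base of the weak acid CH3CH2COOH.
Kb = Kw/Ka = 1.0×10^-14 / 1.3 × 10^-5 = 7.69 × 10^-10
Kb = x²/(0.06 − x) = 7.69 × 10^-10
Neglecting x in the denominator: x = √(7.69 × 10^-10 × 0.06) = 6.79 × 10^-6 M
Check: 0.011% ionized — well under 5%, approximation valid.
pOH = −log(6.79 × 10^-6) = 5.17; pH = 14.00 − 5.17 = 8.83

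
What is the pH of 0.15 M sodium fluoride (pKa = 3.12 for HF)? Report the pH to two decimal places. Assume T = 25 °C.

pH = 8.15

F- is the conjugate base of the weak acid HF.
Ka = 10^(−3.12) = 7.59 × 10^-4
Kb = Kw/Ka = 1.0×10^-14 / 7.59 × 10^-4 = 1.32 × 10^-11
From the ICE table, Kb = x²/(0.15 − x) = 1.32 × 10^-11.
Since Kb ≪ C₀, x ≈ √(Kb·C₀) = 1.41 × 10^-6 M.
Check: 0.00094% ionized — well under 5%, approximation valid.
pOH = −log(1.41 × 10^-6) = 5.85; pH = 14.00 − 5.85 = 8.15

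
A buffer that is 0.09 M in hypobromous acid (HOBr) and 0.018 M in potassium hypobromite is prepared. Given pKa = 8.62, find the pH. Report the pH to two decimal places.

Using pH = pKa + log([base]/[acid]) with [base]/[acid] = 0.018/0.09:
pH = 8.62 + (-0.699) = 7.92

pH = 7.92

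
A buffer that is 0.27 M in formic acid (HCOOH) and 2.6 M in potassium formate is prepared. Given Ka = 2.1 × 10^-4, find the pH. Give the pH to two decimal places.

pKa = −log(2.1 × 10^-4) = 3.678
Using pH = pKa + log([base]/[acid]) with [base]/[acid] = 2.6/0.27:
pH = 3.678 + (+0.984) = 4.66

pH = 4.66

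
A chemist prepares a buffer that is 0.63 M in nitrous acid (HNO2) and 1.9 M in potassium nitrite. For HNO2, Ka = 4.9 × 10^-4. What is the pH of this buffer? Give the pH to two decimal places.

pKa = −log(4.9 × 10^-4) = 3.310
Henderson–Hasselbalch: pH = pKa + log([NO2-]/[HNO2]) = 3.310 + log(1.9/0.63)
pH = 3.310 + (+0.479) = 3.79

pH = 3.79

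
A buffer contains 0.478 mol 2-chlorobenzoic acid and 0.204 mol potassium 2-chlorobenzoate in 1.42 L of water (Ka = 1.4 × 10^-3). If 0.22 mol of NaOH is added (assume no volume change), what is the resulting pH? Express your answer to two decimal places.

pH = 3.07

After neutralization: n(ClC6H4COOH) = 0.258 mol, n(ClC6H4COO-) = 0.424 mol.
pKa = −log(1.4 × 10^-3) = 2.854
pH = pKa + log([A⁻]/[HA]) = 2.854 + log(0.424/0.258) = 2.854 +0.216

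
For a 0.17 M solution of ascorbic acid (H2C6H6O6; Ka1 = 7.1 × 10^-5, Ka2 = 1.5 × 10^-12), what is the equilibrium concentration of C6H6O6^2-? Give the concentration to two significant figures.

First ionization gives [H+] ≈ [HC6H6O6-] = 3.47 × 10^-3 M.
Second step: Ka2 = [H+][C6H6O6^2-]/[HC6H6O6-] ≈ [C6H6O6^2-] (since [H+] ≈ [HC6H6O6-]).
So [C6H6O6^2-] ≈ Ka2.

1.5 × 10^-12 M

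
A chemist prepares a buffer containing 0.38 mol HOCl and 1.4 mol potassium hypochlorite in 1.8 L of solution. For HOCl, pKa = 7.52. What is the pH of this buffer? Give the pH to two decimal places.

pH = 8.09

pH = pKa + log([A⁻]/[HA]) = 7.52 + log(1.4/0.38)
pH = 7.52 + (+0.566) = 8.09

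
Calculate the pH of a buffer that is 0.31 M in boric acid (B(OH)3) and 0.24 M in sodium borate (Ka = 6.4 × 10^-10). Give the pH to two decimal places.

pH = 9.08

pKa = −log(6.4 × 10^-10) = 9.194
pH = pKa + log([A⁻]/[HA]) = 9.194 + log(0.24/0.31)
pH = 9.194 + (-0.111) = 9.08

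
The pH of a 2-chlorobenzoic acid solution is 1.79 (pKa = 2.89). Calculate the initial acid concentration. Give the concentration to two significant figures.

[H+] = 10^(-1.79) = 1.62 × 10^-2 M = x
Ka = 10^(−2.89) = 1.29 × 10^-3
Ka = x²/(C₀ − x) ⇒ C₀ = x + x²/Ka
C₀ = 1.62 × 10^-2 + (1.62 × 10^-2)²/(1.29 × 10^-3) = 2.20 × 10^-1 M

C₀ = 2.2 × 10^-1 M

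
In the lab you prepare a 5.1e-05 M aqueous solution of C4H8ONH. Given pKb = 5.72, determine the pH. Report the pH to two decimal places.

C4H8ONH + H2O ⇌ C4H8ONH2+ + OH-
Kb = 10^(−5.72) = 1.91 × 10^-6
From the ICE table, Kb = x²/(5.1e-05 − x) = 1.91 × 10^-6.
The 5% rule fails; solving x² + Kb·x − Kb·C₀ = 0 exactly:
x = (−Kb + √(Kb² + 4·Kb·C₀))/2 = 8.96 × 10^-6 M
pOH = 5.05, so pH = 14.00 − pOH = 8.95

pH = 8.95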